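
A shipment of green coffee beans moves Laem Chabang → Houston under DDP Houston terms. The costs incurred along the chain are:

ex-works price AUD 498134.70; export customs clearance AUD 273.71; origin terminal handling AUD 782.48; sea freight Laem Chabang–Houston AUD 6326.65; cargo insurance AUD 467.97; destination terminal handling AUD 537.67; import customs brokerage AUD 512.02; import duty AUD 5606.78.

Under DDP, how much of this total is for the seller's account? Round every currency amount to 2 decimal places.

Seller's account: AUD 512641.98

DDP: the seller bears all costs including import duty.
Seller's account: goods 498134.70 + export clearance 273.71 + origin terminal 782.48 + freight 6326.65 + insurance 467.97 + destination terminal 537.67 + brokerage 512.02 + duty 5606.78 = 512641.98
Buyer's account: 0.00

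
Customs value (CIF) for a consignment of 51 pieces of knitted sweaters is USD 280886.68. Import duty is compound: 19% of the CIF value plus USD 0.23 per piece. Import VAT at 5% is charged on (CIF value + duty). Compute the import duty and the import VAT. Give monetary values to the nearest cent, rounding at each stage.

Import duty: USD 53380.20; import VAT: USD 16713.34

Ad valorem component: 280886.68 × 19% = 53368.47
Specific component: 51 × 0.23 = 11.73
Import duty = 53368.47 + 11.73 = 53380.20
VAT base = CIF + duty = 280886.68 + 53380.20 = 334266.88
Import VAT = 334266.88 × 5% = 16713.34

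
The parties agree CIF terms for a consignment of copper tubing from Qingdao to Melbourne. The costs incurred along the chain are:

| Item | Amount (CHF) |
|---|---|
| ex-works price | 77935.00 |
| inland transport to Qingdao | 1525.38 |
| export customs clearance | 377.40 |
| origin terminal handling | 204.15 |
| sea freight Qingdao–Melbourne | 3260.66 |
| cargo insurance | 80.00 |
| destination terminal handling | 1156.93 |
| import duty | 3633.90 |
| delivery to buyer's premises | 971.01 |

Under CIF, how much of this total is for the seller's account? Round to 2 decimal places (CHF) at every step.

Seller's account: CHF 83382.59

CIF: the seller pays costs through ocean freight and marine insurance to the destination port.
Seller's account: goods 77935.00 + inland to port 1525.38 + export clearance 377.40 + origin terminal 204.15 + freight 3260.66 + insurance 80.00 = 83382.59
Buyer's account: destination terminal 1156.93 + duty 3633.90 + delivery 971.01 = 5761.84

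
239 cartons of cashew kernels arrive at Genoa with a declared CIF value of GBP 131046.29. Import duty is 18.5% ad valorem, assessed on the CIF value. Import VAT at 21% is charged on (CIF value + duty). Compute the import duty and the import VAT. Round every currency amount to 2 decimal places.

Import duty = 131046.29 × 18.5% = 24243.56
VAT base = CIF + duty = 131046.29 + 24243.56 = 155289.85
Import VAT = 155289.85 × 21% = 32610.87

Import duty: GBP 24243.56; import VAT: GBP 32610.87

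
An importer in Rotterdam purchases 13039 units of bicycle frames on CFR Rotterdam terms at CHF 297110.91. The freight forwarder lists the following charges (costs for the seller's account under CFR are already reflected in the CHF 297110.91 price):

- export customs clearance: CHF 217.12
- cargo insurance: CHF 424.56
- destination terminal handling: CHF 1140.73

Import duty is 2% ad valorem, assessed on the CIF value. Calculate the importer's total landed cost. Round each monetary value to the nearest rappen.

Total landed cost: CHF 304626.91

CFR: the seller pays costs through ocean freight to the destination port, but not insurance.
Already in the invoice (seller's account under CFR): export clearance — exclude.
CIF value = CFR price + insurance = 297110.91 + 424.56 = 297535.47
Import duty = 297535.47 × 2% = 5950.71
Buyer bears: insurance 424.56 + destination terminal 1140.73 + duty 5950.71 = 7516.00
Landed cost = invoice 297110.91 + 7516.00 = 304626.91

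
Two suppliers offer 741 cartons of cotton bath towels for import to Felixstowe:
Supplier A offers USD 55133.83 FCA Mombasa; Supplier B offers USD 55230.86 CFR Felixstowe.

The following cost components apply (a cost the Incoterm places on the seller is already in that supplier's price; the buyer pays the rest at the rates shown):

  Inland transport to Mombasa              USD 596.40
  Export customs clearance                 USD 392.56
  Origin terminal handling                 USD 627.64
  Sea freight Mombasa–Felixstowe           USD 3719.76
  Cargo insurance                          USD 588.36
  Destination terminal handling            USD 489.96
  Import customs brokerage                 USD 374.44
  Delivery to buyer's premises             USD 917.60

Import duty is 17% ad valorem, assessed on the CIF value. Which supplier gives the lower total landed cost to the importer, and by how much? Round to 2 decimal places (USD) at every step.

Supplier A (FCA):
CIF value = FCA price + origin terminal + freight + insurance = 55133.83 + 627.64 + 3719.76 + 588.36 = 60069.59
Import duty = 60069.59 × 17% = 10211.83
Buyer bears (A): 627.64 + 3719.76 + 588.36 + 489.96 + 374.44 + 917.60 = 6717.76
Landed cost (A) = invoice 55133.83 + 6717.76 + duty 10211.83 = 72063.42
Supplier B (CFR):
CIF value = CFR price + insurance = 55230.86 + 588.36 = 55819.22
Import duty = 55819.22 × 17% = 9489.27
Buyer bears (B): 588.36 + 489.96 + 374.44 + 917.60 = 2370.36
Landed cost (B) = invoice 55230.86 + 2370.36 + duty 9489.27 = 67090.49
Difference = |72063.42 − 67090.49| = 4972.93

Supplier B is cheaper by USD 4972.93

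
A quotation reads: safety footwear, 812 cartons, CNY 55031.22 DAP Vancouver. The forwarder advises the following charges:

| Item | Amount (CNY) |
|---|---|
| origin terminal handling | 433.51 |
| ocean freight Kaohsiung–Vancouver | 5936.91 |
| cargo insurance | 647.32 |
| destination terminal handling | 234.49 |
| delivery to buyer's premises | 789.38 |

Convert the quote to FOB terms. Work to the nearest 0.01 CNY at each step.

Not relevant to the conversion: origin terminal — on the seller under both DAP and FOB; already in the DAP price and stays in the FOB price.
From DAP to FOB, the seller no longer bears: freight, insurance, destination terminal, delivery.
FOB price = 55031.22 − 5936.91 − 647.32 − 234.49 − 789.38 = 47423.12

FOB price: CNY 47423.12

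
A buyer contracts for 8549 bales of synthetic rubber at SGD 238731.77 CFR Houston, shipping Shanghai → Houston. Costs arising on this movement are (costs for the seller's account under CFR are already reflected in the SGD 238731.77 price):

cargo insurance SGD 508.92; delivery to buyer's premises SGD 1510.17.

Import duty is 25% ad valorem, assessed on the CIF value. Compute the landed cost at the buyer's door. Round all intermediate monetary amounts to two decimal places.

Total landed cost: SGD 300561.03

CFR: the seller pays costs through ocean freight to the destination port, but not insurance.
CIF value = CFR price + insurance = 238731.77 + 508.92 = 239240.69
Import duty = 239240.69 × 25% = 59810.17
Buyer bears: insurance 508.92 + delivery 1510.17 + duty 59810.17 = 61829.26
Landed cost = invoice 238731.77 + 61829.26 = 300561.03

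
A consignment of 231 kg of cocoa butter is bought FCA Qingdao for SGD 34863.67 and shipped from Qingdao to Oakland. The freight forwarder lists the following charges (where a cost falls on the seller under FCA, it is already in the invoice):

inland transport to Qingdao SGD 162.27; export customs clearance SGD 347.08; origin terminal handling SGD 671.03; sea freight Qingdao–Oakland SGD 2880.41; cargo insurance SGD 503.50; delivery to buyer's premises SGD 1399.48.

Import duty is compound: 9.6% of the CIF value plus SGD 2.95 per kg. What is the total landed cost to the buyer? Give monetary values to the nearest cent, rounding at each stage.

Total landed cost: SGD 44735.73

FCA: the seller delivers export-cleared goods to the carrier; the buyer bears costs from that point.
Already in the invoice (seller's account under FCA): inland to port, export clearance — exclude.
CIF value = FCA price + origin terminal + freight + insurance = 34863.67 + 671.03 + 2880.41 + 503.50 = 38918.61
Ad valorem component: 38918.61 × 9.6% = 3736.19
Specific component: 231 × 2.95 = 681.45
Import duty = 3736.19 + 681.45 = 4417.64
Buyer bears: origin terminal 671.03 + freight 2880.41 + insurance 503.50 + delivery 1399.48 + duty 4417.64 = 9872.06
Landed cost = invoice 34863.67 + 9872.06 = 44735.73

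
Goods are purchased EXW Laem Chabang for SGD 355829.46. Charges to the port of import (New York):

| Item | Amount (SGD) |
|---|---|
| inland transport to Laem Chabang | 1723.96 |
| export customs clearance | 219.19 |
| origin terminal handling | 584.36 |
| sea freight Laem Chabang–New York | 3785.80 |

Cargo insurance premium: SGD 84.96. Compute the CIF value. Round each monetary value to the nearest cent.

CIF = EXW price + pre-shipment costs + freight + insurance
CIF = 355829.46 + 1723.96 + 219.19 + 584.36 + 3785.80 + 84.96 = 362227.73

CIF value: SGD 362227.73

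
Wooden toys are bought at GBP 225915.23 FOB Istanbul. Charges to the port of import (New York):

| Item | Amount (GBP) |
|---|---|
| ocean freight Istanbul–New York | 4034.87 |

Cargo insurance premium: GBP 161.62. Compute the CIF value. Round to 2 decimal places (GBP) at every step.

CIF value: GBP 230111.72

CIF = FOB price + freight + insurance
CIF = 225915.23 + 4034.87 + 161.62 = 230111.72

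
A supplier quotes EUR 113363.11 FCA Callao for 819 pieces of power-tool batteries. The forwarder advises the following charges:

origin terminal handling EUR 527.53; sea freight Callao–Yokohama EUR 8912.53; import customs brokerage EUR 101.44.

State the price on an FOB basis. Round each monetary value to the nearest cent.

Not relevant to the conversion: freight, brokerage — on the buyer under both terms; not part of either seller's price.
From FCA to FOB, the seller additionally bears: origin terminal.
FOB price = 113363.11 + 527.53 = 113890.64

FOB price: EUR 113890.64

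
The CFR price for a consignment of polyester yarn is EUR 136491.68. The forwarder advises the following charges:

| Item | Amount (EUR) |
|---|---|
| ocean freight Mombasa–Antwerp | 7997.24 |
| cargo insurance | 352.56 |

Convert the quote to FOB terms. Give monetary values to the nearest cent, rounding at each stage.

FOB price: EUR 128494.44

Not relevant to the conversion: insurance — on the buyer under both terms; not part of either seller's price.
From CFR to FOB, the seller no longer bears: freight.
FOB price = 136491.68 − 7997.24 = 128494.44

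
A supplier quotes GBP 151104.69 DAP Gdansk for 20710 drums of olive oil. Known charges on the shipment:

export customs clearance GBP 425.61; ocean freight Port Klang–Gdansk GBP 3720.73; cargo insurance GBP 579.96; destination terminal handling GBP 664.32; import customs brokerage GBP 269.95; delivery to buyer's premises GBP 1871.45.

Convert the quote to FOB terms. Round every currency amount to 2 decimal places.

FOB price: GBP 144268.23

Not relevant to the conversion: export clearance — on the seller under both DAP and FOB; already in the DAP price and stays in the FOB price. brokerage — on the buyer under both terms; not part of either seller's price.
From DAP to FOB, the seller no longer bears: freight, insurance, destination terminal, delivery.
FOB price = 151104.69 − 3720.73 − 579.96 − 664.32 − 1871.45 = 144268.23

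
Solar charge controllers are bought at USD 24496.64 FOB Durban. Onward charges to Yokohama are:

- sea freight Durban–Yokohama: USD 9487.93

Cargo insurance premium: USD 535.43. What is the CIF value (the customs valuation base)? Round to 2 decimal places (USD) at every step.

CIF value: USD 34520.00

CIF = FOB price + freight + insurance
CIF = 24496.64 + 9487.93 + 535.43 = 34520.00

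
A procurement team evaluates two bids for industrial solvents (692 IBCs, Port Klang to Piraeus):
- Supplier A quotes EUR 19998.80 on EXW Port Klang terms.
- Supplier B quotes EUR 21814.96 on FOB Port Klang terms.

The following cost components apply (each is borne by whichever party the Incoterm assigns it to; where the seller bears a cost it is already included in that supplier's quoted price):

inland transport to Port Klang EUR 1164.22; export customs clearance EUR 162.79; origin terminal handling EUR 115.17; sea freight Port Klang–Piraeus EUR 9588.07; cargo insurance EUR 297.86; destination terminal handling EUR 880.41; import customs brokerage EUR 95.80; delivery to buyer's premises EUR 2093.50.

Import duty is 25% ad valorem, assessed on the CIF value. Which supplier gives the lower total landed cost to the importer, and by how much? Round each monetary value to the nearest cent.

Supplier A (EXW):
CIF value = EXW price + inland to port + export clearance + origin terminal + freight + insurance = 19998.80 + 1164.22 + 162.79 + 115.17 + 9588.07 + 297.86 = 31326.91
Import duty = 31326.91 × 25% = 7831.73
Buyer bears (A): 1164.22 + 162.79 + 115.17 + 9588.07 + 297.86 + 880.41 + 95.80 + 2093.50 = 14397.82
Landed cost (A) = invoice 19998.80 + 14397.82 + duty 7831.73 = 42228.35
Supplier B (FOB):
CIF value = FOB price + freight + insurance = 21814.96 + 9588.07 + 297.86 = 31700.89
Import duty = 31700.89 × 25% = 7925.22
Buyer bears (B): 9588.07 + 297.86 + 880.41 + 95.80 + 2093.50 = 12955.64
Landed cost (B) = invoice 21814.96 + 12955.64 + duty 7925.22 = 42695.82
Difference = |42228.35 − 42695.82| = 467.47

Supplier A is cheaper by EUR 467.47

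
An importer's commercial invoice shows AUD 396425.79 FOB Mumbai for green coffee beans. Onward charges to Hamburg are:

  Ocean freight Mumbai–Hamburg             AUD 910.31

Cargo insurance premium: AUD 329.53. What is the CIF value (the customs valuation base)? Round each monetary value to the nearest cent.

CIF value: AUD 397665.63

CIF = FOB price + freight + insurance
CIF = 396425.79 + 910.31 + 329.53 = 397665.63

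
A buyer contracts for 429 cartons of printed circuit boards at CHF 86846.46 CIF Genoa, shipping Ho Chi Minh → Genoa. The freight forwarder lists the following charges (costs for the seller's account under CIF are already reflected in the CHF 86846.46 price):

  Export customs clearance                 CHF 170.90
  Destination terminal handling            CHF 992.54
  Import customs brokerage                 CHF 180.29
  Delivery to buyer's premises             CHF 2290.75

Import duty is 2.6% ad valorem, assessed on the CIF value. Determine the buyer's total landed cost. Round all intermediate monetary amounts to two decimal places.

Total landed cost: CHF 92568.05

CIF: the seller pays costs through ocean freight and marine insurance to the destination port.
Already in the invoice (seller's account under CIF): export clearance — exclude.
The CIF price already equals the CIF value: 86846.46
Import duty = 86846.46 × 2.6% = 2258.01
Buyer bears: destination terminal 992.54 + brokerage 180.29 + delivery 2290.75 + duty 2258.01 = 5721.59
Landed cost = invoice 86846.46 + 5721.59 = 92568.05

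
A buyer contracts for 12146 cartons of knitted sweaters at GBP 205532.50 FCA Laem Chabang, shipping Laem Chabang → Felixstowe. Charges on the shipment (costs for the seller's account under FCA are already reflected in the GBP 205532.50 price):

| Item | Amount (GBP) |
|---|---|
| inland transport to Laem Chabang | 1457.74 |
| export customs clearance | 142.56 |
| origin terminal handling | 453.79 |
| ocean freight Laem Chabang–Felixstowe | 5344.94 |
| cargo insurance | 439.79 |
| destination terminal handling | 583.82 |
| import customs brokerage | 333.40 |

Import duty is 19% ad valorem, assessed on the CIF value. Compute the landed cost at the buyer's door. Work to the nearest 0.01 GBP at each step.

Total landed cost: GBP 252924.73

FCA: the seller delivers export-cleared goods to the carrier; the buyer bears costs from that point.
Already in the invoice (seller's account under FCA): inland to port, export clearance — exclude.
CIF value = FCA price + origin terminal + freight + insurance = 205532.50 + 453.79 + 5344.94 + 439.79 = 211771.02
Import duty = 211771.02 × 19% = 40236.49
Buyer bears: origin terminal 453.79 + freight 5344.94 + insurance 439.79 + destination terminal 583.82 + brokerage 333.40 + duty 40236.49 = 47392.23
Landed cost = invoice 205532.50 + 47392.23 = 252924.73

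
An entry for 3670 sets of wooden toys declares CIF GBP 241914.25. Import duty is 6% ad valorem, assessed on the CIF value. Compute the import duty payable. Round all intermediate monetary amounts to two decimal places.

Import duty = 241914.25 × 6% = 14514.86

Import duty: GBP 14514.86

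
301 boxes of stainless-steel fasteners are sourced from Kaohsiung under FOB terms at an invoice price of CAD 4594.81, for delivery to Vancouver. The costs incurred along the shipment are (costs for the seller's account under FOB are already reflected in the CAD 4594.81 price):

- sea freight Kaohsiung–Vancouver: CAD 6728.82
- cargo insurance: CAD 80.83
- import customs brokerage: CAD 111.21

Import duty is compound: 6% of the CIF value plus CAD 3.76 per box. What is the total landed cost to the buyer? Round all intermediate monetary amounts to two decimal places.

Total landed cost: CAD 13331.70

FOB: the seller bears costs until goods are on board at the origin port; the buyer bears freight, insurance and all costs thereafter.
CIF value = FOB price + freight + insurance = 4594.81 + 6728.82 + 80.83 = 11404.46
Ad valorem component: 11404.46 × 6% = 684.27
Specific component: 301 × 3.76 = 1131.76
Import duty = 684.27 + 1131.76 = 1816.03
Buyer bears: freight 6728.82 + insurance 80.83 + brokerage 111.21 + duty 1816.03 = 8736.89
Landed cost = invoice 4594.81 + 8736.89 = 13331.70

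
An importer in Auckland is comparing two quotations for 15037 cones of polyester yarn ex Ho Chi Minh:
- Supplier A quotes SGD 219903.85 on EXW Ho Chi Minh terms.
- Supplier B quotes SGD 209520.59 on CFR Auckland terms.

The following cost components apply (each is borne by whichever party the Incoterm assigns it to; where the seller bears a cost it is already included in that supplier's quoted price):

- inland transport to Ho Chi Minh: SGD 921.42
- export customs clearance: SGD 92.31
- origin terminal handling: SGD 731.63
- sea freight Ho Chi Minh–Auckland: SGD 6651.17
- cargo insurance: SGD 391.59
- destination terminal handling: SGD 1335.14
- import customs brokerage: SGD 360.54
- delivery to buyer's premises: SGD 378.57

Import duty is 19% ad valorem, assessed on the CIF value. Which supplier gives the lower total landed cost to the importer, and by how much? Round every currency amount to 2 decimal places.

Supplier A (EXW):
CIF value = EXW price + inland to port + export clearance + origin terminal + freight + insurance = 219903.85 + 921.42 + 92.31 + 731.63 + 6651.17 + 391.59 = 228691.97
Import duty = 228691.97 × 19% = 43451.47
Buyer bears (A): 921.42 + 92.31 + 731.63 + 6651.17 + 391.59 + 1335.14 + 360.54 + 378.57 = 10862.37
Landed cost (A) = invoice 219903.85 + 10862.37 + duty 43451.47 = 274217.69
Supplier B (CFR):
CIF value = CFR price + insurance = 209520.59 + 391.59 = 209912.18
Import duty = 209912.18 × 19% = 39883.31
Buyer bears (B): 391.59 + 1335.14 + 360.54 + 378.57 = 2465.84
Landed cost (B) = invoice 209520.59 + 2465.84 + duty 39883.31 = 251869.74
Difference = |274217.69 − 251869.74| = 22347.95

Supplier B is cheaper by SGD 22347.95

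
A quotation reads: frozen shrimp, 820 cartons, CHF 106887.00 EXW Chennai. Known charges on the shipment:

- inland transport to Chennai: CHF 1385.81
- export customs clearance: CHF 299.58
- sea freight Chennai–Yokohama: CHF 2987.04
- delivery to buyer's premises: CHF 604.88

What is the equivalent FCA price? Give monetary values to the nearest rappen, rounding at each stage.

Not relevant to the conversion: freight, delivery — on the buyer under both terms; not part of either seller's price.
From EXW to FCA, the seller additionally bears: inland to port, export clearance.
FCA price = 106887.00 + 1385.81 + 299.58 = 108572.39

FCA price: CHF 108572.39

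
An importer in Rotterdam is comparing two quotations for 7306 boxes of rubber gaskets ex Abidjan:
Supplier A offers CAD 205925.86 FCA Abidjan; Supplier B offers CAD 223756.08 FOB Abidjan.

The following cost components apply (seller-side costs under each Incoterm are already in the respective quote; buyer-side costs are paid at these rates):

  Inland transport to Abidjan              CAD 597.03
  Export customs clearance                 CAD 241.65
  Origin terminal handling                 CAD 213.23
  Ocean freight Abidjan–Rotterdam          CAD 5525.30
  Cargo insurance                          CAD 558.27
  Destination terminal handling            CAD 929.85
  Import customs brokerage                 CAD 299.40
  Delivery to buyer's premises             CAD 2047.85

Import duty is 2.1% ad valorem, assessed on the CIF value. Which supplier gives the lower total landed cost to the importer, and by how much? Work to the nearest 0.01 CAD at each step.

Supplier A is cheaper by CAD 17986.94

Supplier A (FCA):
CIF value = FCA price + origin terminal + freight + insurance = 205925.86 + 213.23 + 5525.30 + 558.27 = 212222.66
Import duty = 212222.66 × 2.1% = 4456.68
Buyer bears (A): 213.23 + 5525.30 + 558.27 + 929.85 + 299.40 + 2047.85 = 9573.90
Landed cost (A) = invoice 205925.86 + 9573.90 + duty 4456.68 = 219956.44
Supplier B (FOB):
CIF value = FOB price + freight + insurance = 223756.08 + 5525.30 + 558.27 = 229839.65
Import duty = 229839.65 × 2.1% = 4826.63
Buyer bears (B): 5525.30 + 558.27 + 929.85 + 299.40 + 2047.85 = 9360.67
Landed cost (B) = invoice 223756.08 + 9360.67 + duty 4826.63 = 237943.38
Difference = |219956.44 − 237943.38| = 17986.94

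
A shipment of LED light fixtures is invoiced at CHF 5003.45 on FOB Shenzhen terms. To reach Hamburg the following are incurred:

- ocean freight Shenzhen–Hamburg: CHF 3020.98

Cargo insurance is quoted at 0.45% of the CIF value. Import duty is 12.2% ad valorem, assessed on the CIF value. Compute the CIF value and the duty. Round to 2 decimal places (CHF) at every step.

Let C be the CIF value. C = FOB price + freight + 0.45% × C
C − 0.45% × C = 5003.45 + 3020.98
0.9955 × C = 8024.43
C = 8024.43 / 0.9955 = 8060.70
Insurance premium = 0.45% × 8060.70 = 36.27
Import duty = 8060.70 × 12.2% = 983.41

CIF value: CHF 8060.70; import duty: CHF 983.41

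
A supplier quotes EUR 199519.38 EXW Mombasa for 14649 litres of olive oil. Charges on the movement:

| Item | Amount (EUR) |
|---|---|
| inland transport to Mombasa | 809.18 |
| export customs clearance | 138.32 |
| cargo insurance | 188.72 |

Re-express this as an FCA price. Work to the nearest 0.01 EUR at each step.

Not relevant to the conversion: insurance — on the buyer under both terms; not part of either seller's price.
From EXW to FCA, the seller additionally bears: inland to port, export clearance.
FCA price = 199519.38 + 809.18 + 138.32 = 200466.88

FCA price: EUR 200466.88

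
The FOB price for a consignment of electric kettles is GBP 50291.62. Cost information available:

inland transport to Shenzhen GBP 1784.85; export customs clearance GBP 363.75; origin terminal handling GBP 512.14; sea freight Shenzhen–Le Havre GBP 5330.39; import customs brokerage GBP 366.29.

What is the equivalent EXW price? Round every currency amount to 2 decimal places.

EXW price: GBP 47630.88

Not relevant to the conversion: brokerage, freight — on the buyer under both terms; not part of either seller's price.
From FOB to EXW, the seller no longer bears: inland to port, export clearance, origin terminal.
EXW price = 50291.62 − 1784.85 − 363.75 − 512.14 = 47630.88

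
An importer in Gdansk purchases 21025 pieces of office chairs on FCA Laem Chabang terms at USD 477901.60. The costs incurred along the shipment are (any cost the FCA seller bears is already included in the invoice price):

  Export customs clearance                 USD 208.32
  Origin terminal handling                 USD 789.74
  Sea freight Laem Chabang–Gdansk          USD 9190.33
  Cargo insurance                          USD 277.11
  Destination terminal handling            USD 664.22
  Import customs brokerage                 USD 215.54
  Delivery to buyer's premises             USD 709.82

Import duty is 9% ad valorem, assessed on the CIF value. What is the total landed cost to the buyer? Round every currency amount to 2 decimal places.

Total landed cost: USD 533682.65

FCA: the seller delivers export-cleared goods to the carrier; the buyer bears costs from that point.
Already in the invoice (seller's account under FCA): export clearance — exclude.
CIF value = FCA price + origin terminal + freight + insurance = 477901.60 + 789.74 + 9190.33 + 277.11 = 488158.78
Import duty = 488158.78 × 9% = 43934.29
Buyer bears: origin terminal 789.74 + freight 9190.33 + insurance 277.11 + destination terminal 664.22 + brokerage 215.54 + delivery 709.82 + duty 43934.29 = 55781.05
Landed cost = invoice 477901.60 + 55781.05 = 533682.65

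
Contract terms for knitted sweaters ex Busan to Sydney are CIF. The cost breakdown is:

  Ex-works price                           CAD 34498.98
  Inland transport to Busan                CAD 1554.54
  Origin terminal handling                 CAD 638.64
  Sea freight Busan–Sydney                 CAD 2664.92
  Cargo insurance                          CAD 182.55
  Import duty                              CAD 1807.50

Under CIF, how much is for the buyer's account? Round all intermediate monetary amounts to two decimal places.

CIF: the seller pays costs through ocean freight and marine insurance to the destination port.
Seller's account: goods 34498.98 + inland to port 1554.54 + origin terminal 638.64 + freight 2664.92 + insurance 182.55 = 39539.63
Buyer's account: duty 1807.50 = 1807.50

Buyer's account: CAD 1807.50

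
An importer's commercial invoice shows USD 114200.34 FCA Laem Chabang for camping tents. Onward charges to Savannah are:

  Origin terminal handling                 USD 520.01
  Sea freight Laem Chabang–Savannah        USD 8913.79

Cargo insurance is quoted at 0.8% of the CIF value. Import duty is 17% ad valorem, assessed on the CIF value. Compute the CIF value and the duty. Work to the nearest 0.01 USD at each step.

CIF value: USD 124631.19; import duty: USD 21187.30

Let C be the CIF value. C = FCA price + pre-shipment costs + freight + 0.8% × C
C − 0.8% × C = 114200.34 + 520.01 + 8913.79
0.992 × C = 123634.14
C = 123634.14 / 0.992 = 124631.19
Insurance premium = 0.8% × 124631.19 = 997.05
Import duty = 124631.19 × 17% = 21187.30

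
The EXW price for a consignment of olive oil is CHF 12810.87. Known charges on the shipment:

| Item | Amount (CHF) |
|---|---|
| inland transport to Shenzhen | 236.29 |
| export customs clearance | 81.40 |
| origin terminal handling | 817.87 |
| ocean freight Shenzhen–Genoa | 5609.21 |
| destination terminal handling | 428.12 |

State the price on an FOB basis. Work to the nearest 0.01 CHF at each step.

FOB price: CHF 13946.43

Not relevant to the conversion: freight, destination terminal — on the buyer under both terms; not part of either seller's price.
From EXW to FOB, the seller additionally bears: inland to port, export clearance, origin terminal.
FOB price = 12810.87 + 236.29 + 81.40 + 817.87 = 13946.43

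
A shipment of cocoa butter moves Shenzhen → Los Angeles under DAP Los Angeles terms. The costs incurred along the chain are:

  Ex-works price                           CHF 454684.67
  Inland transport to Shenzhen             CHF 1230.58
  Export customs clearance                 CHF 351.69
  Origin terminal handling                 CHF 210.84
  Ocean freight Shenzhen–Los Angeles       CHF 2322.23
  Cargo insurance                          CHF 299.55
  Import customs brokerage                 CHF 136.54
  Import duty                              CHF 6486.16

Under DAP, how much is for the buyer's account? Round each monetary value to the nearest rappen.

Buyer's account: CHF 6622.70

DAP: the seller bears all costs to the named destination except import duty and clearance.
Seller's account: goods 454684.67 + inland to port 1230.58 + export clearance 351.69 + origin terminal 210.84 + freight 2322.23 + insurance 299.55 = 459099.56
Buyer's account: brokerage 136.54 + duty 6486.16 = 6622.70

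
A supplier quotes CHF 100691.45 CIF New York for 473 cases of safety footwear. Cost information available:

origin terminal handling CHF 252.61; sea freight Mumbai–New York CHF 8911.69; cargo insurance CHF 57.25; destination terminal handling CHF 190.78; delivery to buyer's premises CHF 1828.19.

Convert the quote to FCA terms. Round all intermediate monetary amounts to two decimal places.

Not relevant to the conversion: destination terminal, delivery — on the buyer under both terms; not part of either seller's price.
From CIF to FCA, the seller no longer bears: origin terminal, freight, insurance.
FCA price = 100691.45 − 252.61 − 8911.69 − 57.25 = 91469.90

FCA price: CHF 91469.90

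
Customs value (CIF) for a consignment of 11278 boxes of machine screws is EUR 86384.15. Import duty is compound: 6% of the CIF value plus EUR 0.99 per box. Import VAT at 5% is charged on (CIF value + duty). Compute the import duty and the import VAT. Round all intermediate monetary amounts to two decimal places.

Ad valorem component: 86384.15 × 6% = 5183.05
Specific component: 11278 × 0.99 = 11165.22
Import duty = 5183.05 + 11165.22 = 16348.27
VAT base = CIF + duty = 86384.15 + 16348.27 = 102732.42
Import VAT = 102732.42 × 5% = 5136.62

Import duty: EUR 16348.27; import VAT: EUR 5136.62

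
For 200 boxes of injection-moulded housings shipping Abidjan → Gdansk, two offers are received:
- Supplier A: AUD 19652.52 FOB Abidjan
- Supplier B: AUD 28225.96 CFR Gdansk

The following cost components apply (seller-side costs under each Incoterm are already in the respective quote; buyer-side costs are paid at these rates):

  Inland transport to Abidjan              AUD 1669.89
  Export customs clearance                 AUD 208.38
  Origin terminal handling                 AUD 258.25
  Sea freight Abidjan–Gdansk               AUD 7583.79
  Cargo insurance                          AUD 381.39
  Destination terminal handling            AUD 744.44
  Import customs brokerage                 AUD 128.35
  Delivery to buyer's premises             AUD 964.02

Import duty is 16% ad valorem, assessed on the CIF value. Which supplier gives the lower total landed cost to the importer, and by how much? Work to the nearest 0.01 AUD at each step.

Supplier A (FOB):
CIF value = FOB price + freight + insurance = 19652.52 + 7583.79 + 381.39 = 27617.70
Import duty = 27617.70 × 16% = 4418.83
Buyer bears (A): 7583.79 + 381.39 + 744.44 + 128.35 + 964.02 = 9801.99
Landed cost (A) = invoice 19652.52 + 9801.99 + duty 4418.83 = 33873.34
Supplier B (CFR):
CIF value = CFR price + insurance = 28225.96 + 381.39 = 28607.35
Import duty = 28607.35 × 16% = 4577.18
Buyer bears (B): 381.39 + 744.44 + 128.35 + 964.02 = 2218.20
Landed cost (B) = invoice 28225.96 + 2218.20 + duty 4577.18 = 35021.34
Difference = |33873.34 − 35021.34| = 1148.00

Supplier A is cheaper by AUD 1148.00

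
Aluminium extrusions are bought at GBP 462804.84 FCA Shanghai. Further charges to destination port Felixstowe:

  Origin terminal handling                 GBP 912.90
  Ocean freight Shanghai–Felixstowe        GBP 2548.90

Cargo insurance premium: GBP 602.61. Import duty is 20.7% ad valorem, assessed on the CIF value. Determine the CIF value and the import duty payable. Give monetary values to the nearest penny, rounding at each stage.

CIF = FCA price + pre-shipment costs + freight + insurance
CIF = 462804.84 + 912.90 + 2548.90 + 602.61 = 466869.25
Import duty = 466869.25 × 20.7% = 96641.93

CIF value: GBP 466869.25; import duty: GBP 96641.93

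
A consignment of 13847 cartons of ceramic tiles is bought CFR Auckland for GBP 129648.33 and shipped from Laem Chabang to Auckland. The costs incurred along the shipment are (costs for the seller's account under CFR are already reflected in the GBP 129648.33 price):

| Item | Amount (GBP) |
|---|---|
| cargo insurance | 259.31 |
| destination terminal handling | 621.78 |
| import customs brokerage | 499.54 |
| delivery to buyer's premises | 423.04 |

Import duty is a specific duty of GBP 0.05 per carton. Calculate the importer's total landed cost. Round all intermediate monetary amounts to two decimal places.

CFR: the seller pays costs through ocean freight to the destination port, but not insurance.
CIF value = CFR price + insurance = 129648.33 + 259.31 = 129907.64
Import duty = 13847 × 0.05 = 692.35
Buyer bears: insurance 259.31 + destination terminal 621.78 + brokerage 499.54 + delivery 423.04 + duty 692.35 = 2496.02
Landed cost = invoice 129648.33 + 2496.02 = 132144.35

Total landed cost: GBP 132144.35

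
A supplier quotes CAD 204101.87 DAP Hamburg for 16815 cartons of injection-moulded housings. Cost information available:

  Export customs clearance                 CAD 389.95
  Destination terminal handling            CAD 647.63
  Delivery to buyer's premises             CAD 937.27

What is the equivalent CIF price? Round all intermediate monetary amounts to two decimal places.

CIF price: CAD 202516.97

Not relevant to the conversion: export clearance — on the seller under both DAP and CIF; already in the DAP price and stays in the CIF price.
From DAP to CIF, the seller no longer bears: destination terminal, delivery.
CIF price = 204101.87 − 647.63 − 937.27 = 202516.97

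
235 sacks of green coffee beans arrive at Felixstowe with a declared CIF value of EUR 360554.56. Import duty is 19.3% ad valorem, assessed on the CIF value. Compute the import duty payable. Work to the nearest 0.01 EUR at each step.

Import duty: EUR 69587.03

Import duty = 360554.56 × 19.3% = 69587.03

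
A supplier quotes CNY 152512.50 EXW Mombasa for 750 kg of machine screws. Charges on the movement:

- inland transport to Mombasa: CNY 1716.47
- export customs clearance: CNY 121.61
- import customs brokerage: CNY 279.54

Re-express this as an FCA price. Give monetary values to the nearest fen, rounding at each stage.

Not relevant to the conversion: brokerage — on the buyer under both terms; not part of either seller's price.
From EXW to FCA, the seller additionally bears: inland to port, export clearance.
FCA price = 152512.50 + 1716.47 + 121.61 = 154350.58

FCA price: CNY 154350.58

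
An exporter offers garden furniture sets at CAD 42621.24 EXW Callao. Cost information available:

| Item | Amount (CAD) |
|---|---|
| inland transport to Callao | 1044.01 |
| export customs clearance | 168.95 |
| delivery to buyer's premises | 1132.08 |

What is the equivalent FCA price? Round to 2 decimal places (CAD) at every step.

Not relevant to the conversion: delivery — on the buyer under both terms; not part of either seller's price.
From EXW to FCA, the seller additionally bears: inland to port, export clearance.
FCA price = 42621.24 + 1044.01 + 168.95 = 43834.20

FCA price: CAD 43834.20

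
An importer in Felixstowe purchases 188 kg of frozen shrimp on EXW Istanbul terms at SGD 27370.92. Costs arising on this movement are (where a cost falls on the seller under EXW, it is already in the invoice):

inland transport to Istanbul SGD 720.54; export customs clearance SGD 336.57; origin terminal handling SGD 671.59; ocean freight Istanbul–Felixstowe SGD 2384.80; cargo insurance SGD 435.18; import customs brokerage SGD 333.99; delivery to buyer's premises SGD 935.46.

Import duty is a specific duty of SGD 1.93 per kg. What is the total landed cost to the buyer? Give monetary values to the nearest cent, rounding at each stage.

EXW: the seller makes goods available at their premises; the buyer bears all onward costs.
CIF value = EXW price + inland to port + export clearance + origin terminal + freight + insurance = 27370.92 + 720.54 + 336.57 + 671.59 + 2384.80 + 435.18 = 31919.60
Import duty = 188 × 1.93 = 362.84
Buyer bears: inland to port 720.54 + export clearance 336.57 + origin terminal 671.59 + freight 2384.80 + insurance 435.18 + brokerage 333.99 + delivery 935.46 + duty 362.84 = 6180.97
Landed cost = invoice 27370.92 + 6180.97 = 33551.89

Total landed cost: SGD 33551.89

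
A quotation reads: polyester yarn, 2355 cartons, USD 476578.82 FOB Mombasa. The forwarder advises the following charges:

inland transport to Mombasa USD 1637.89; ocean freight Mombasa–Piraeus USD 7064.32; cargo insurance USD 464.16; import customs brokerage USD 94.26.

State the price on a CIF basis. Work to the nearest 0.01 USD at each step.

CIF price: USD 484107.30

Not relevant to the conversion: inland to port — on the seller under both FOB and CIF; already in the FOB price and stays in the CIF price. brokerage — on the buyer under both terms; not part of either seller's price.
From FOB to CIF, the seller additionally bears: freight, insurance.
CIF price = 476578.82 + 7064.32 + 464.16 = 484107.30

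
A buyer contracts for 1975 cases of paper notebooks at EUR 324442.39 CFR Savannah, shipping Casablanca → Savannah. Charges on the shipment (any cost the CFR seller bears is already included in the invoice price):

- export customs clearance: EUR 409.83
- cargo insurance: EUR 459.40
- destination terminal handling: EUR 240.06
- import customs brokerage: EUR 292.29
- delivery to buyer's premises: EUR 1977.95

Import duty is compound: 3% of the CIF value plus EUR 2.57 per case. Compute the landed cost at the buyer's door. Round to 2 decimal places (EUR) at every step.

Total landed cost: EUR 342234.89

CFR: the seller pays costs through ocean freight to the destination port, but not insurance.
Already in the invoice (seller's account under CFR): export clearance — exclude.
CIF value = CFR price + insurance = 324442.39 + 459.40 = 324901.79
Ad valorem component: 324901.79 × 3% = 9747.05
Specific component: 1975 × 2.57 = 5075.75
Import duty = 9747.05 + 5075.75 = 14822.80
Buyer bears: insurance 459.40 + destination terminal 240.06 + brokerage 292.29 + delivery 1977.95 + duty 14822.80 = 17792.50
Landed cost = invoice 324442.39 + 17792.50 = 342234.89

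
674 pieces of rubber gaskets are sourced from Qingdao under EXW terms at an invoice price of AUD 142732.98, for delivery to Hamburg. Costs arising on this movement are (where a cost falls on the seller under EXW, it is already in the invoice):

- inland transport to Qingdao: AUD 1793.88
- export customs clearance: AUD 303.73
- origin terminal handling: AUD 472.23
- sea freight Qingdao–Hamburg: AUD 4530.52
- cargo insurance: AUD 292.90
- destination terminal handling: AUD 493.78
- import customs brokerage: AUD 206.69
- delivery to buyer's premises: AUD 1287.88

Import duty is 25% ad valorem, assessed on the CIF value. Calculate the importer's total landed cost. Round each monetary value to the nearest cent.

Total landed cost: AUD 189646.15

EXW: the seller makes goods available at their premises; the buyer bears all onward costs.
CIF value = EXW price + inland to port + export clearance + origin terminal + freight + insurance = 142732.98 + 1793.88 + 303.73 + 472.23 + 4530.52 + 292.90 = 150126.24
Import duty = 150126.24 × 25% = 37531.56
Buyer bears: inland to port 1793.88 + export clearance 303.73 + origin terminal 472.23 + freight 4530.52 + insurance 292.90 + destination terminal 493.78 + brokerage 206.69 + delivery 1287.88 + duty 37531.56 = 46913.17
Landed cost = invoice 142732.98 + 46913.17 = 189646.15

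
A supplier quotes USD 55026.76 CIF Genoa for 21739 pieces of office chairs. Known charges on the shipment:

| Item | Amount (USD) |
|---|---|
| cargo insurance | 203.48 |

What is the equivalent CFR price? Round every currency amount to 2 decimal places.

CFR price: USD 54823.28

From CIF to CFR, the seller no longer bears: insurance.
CFR price = 55026.76 − 203.48 = 54823.28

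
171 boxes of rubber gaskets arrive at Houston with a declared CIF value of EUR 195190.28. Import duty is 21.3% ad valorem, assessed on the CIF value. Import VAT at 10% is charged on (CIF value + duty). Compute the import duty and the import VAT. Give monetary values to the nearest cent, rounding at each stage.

Import duty = 195190.28 × 21.3% = 41575.53
VAT base = CIF + duty = 195190.28 + 41575.53 = 236765.81
Import VAT = 236765.81 × 10% = 23676.58

Import duty: EUR 41575.53; import VAT: EUR 23676.58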